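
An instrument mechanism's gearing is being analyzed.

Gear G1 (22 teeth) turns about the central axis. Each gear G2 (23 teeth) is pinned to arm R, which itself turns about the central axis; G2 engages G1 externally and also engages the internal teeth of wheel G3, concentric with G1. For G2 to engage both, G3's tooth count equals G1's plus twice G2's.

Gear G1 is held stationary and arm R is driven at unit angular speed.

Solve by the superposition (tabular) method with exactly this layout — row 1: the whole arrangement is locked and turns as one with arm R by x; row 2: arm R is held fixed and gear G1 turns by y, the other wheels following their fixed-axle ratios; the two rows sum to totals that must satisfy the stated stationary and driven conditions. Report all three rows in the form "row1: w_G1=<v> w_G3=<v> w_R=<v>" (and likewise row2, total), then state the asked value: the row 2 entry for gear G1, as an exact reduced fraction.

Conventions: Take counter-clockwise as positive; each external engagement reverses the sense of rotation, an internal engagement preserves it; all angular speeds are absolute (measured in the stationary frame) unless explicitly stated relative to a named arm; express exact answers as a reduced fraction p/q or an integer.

row1: w_G1=1 w_G3=1 w_R=1
row2: w_G1=-1 w_G3=11/34 w_R=0
total: w_G1=0 w_G3=45/34 w_R=1
asked value: -1

topology: planetary set — G1 22T / G2 23T / G3 68T, arm = carrier (Willis)
row 1: whole set turns with the arm by x
row 2 (arm held, sun turns y): ω_ring = −(22/68)·y, ω_arm = 0
boundary: total ω_sun = x + y = 0 and total ω_arm = x = 1  ⇒  y = -1, x = 1
row 2 ring = −(22/68)·(-1) = 11/34
totals (row 1 + row 2): sun 1 + (-1) = 0, ring 1 + 11/34 = 45/34, arm 1 + 0 = 1
asked cell (row2, sun) = -1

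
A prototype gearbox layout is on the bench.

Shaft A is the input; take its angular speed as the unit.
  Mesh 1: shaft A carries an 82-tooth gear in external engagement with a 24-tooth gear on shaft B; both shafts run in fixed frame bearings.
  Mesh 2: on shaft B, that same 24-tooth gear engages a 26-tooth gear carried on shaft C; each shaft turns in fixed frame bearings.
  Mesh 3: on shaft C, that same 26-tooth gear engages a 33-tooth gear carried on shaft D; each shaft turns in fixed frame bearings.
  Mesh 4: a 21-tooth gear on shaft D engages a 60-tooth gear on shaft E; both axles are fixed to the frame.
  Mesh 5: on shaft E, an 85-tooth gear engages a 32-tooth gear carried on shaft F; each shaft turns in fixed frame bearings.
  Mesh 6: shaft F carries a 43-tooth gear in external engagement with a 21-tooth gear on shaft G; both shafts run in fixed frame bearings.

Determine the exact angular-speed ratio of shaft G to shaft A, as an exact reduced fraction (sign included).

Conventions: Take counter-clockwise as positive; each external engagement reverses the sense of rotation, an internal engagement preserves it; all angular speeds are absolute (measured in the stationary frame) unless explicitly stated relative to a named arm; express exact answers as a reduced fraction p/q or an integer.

29971/6336

class = fixed-axis compound train [6 meshes; 6 ratios multiply, 6 sense flips]
mesh 1 [82T→24T]: running ratio 41/12, sense −
mesh 2 [24T→26T]: running ratio 41/13, sense +
mesh 3 [26T→33T]: running ratio 82/33, sense −
mesh 4 [21T→60T]: running ratio 287/330, sense +
mesh 5 [85T→32T]: running ratio 4879/2112, sense −
mesh 6 [43T→21T]: running ratio 29971/6336, sense +
ω_out/ω_in = 29971/6336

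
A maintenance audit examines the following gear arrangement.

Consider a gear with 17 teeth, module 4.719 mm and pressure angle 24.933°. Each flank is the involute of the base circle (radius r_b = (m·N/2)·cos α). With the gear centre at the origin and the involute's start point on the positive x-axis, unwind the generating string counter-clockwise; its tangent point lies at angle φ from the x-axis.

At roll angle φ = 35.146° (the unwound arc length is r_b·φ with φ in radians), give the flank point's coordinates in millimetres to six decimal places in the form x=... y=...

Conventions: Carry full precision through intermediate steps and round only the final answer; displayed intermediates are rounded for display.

x=42.585938 y=2.694569

class = single-mesh tooth geometry [base-circle involute, m = 4.719, 17T]
pitch radius r_p = m·N/2 = 4.719·17/2 = 40.111500
base radius r_b = r_p·cos α = 40.111500·cos 24.933° = 36.373163
roll angle φ = 35.146° = 0.61341342 rad
x = r_b·(cos φ + φ·sin φ) = 42.585938
y = r_b·(sin φ − φ·cos φ) = 2.694569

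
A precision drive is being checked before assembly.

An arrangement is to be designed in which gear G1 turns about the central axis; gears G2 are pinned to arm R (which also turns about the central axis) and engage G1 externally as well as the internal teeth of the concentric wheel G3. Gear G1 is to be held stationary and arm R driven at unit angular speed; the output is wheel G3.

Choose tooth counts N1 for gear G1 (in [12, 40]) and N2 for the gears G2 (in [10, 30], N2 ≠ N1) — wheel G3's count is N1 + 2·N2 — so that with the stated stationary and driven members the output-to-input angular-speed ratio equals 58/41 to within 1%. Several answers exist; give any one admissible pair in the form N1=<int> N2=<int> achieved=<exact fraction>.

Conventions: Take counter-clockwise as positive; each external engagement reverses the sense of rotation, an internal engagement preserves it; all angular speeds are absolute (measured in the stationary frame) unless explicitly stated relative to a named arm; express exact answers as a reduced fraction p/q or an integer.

N1=17 N2=12 achieved=58/41

design class (target 58/41): planetary set
Willis with ω_sun = 0: ω_ring/ω_arm = (N1+N3)/N3; set equal to 58/41  ⇒  N3/N1 = 1/(58/41 − 1) = 41/17
N3 = N1 + 2·N2  ⇒  N2/N1 = (N3/N1 − 1)/2 = (41/17 − 1)/2 = 12/17
smallest multiple with N1 ≥ 12 and N2 ≥ 10: k = 1  ⇒  N1 = 1·17 = 17, N2 = 1·12 = 12 (N1 ≤ 40, N2 ≤ 30, N2 ≠ N1 ✓), N3 = 17 + 2·12 = 41
check: (N1+N3)/N3 with N1 = 17, N3 = 41 gives 58/41; |achieved − target| = 0 ≤ 29/2050 ✓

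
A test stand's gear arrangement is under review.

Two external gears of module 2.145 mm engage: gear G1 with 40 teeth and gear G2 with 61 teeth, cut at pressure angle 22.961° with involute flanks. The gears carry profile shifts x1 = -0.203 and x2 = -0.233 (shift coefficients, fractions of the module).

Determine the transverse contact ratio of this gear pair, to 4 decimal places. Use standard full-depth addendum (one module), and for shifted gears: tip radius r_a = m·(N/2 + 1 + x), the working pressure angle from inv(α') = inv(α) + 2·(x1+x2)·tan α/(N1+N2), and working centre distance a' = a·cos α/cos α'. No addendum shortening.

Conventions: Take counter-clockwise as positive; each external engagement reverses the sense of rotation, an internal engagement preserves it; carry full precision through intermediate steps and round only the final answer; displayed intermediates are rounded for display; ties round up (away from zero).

1.6890

single-mesh involute tooth geometry (40T engaging 61T at module 2.145)
base radii: r_b1 = 39.501059, r_b2 = 60.239115
tip radii: r_a1 = 44.609565, r_a2 = 67.067715
inv(α') = inv(22.961°) + 2·(-0.203-0.233)·tan α/(40+61) = 0.01926884  ⇒  α' = 21.72058°
a' = a·cos α / cos α' = 108.3225·cos 22.961°/cos 21.72058° = 107.362980
action lengths: √(r_a1²−r_b1²) = 20.728715, √(r_a2²−r_b2²) = 29.484359
base pitch p_b = π·m·cos α = 6.204812
CR = (20.728715 + 29.484359 − 107.362980·sin 21.72058°)/6.204812 = 1.689032
contact ratio ≈ 1.6890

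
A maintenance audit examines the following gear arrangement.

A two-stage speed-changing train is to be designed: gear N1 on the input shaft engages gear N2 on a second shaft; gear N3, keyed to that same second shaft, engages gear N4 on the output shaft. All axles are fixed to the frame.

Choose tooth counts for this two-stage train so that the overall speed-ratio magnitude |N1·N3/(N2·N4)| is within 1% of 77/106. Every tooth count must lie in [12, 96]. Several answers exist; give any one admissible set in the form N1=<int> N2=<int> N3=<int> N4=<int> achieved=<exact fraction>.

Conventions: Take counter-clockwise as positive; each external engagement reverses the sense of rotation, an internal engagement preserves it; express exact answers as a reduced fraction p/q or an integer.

N1=14 N2=12 N3=33 N4=53 achieved=77/106

topology: fixed-axis compound train — 2 stages, target 77/106
target = 77/106 in lowest terms: an exact hit needs N1·N3 = k·77 and N2·N4 = k·106 for one integer k, every count in [12, 96]; additionally prefer no 1:1 stage (N1 ≠ N2, N3 ≠ N4)
k = 1…5: no 1:1-free in-range split of k·77 and k·106 into factor pairs; take k = 6
k = 6: N1·N3 = 462 = 14·33, N2·N4 = 636 = 12·53
achieved = 14·33/(12·53) = 77/106; |achieved − target| = 0 ≤ 77/10600 ✓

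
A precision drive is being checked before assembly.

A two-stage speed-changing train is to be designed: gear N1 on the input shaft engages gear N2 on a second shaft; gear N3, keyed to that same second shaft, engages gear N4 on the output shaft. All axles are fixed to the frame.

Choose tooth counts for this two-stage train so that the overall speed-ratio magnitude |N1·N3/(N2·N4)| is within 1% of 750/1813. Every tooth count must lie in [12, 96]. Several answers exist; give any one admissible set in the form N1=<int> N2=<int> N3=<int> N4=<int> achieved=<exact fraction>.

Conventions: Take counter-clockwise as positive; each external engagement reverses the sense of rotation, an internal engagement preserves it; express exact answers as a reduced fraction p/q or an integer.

topology: fixed-axis compound train — 2 stages, target 750/1813
target = 750/1813 in lowest terms: an exact hit needs N1·N3 = k·750 and N2·N4 = k·1813 for one integer k, every count in [12, 96]; additionally prefer no 1:1 stage (N1 ≠ N2, N3 ≠ N4)
k = 1: N1·N3 = 750 = 15·50, N2·N4 = 1813 = 37·49
achieved = 15·50/(37·49) = 750/1813; |achieved − target| = 0 ≤ 15/3626 ✓

N1=15 N2=37 N3=50 N4=49 achieved=750/1813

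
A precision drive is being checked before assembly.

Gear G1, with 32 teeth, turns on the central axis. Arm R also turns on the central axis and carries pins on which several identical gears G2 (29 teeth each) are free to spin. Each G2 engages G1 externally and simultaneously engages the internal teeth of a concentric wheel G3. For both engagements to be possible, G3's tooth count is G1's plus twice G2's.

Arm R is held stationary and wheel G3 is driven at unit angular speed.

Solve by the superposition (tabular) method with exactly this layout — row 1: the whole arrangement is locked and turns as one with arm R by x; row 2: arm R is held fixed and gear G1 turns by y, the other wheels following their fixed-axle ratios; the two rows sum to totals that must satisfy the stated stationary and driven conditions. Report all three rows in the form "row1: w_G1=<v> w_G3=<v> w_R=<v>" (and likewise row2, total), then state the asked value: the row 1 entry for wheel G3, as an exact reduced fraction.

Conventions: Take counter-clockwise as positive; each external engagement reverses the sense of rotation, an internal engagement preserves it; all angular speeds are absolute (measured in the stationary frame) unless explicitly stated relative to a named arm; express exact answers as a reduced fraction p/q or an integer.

class = planetary set [G3 = 32+2·29 = 90; Willis about the carrier]
row 1 — lock + rotate with arm: ω_sun = ω_ring = ω_arm = x
row 2: sun turns y, ring = −(32/90)·y, arm 0
boundary: total ω_arm = x = 0 and total ω_ring = x − (32/90)·y = 1  ⇒  y = -45/16, x = 0
row 2 ring = −(32/90)·(-45/16) = 1
totals (row 1 + row 2): sun 0 + (-45/16) = -45/16, ring 0 + 1 = 1, arm 0 + 0 = 0
asked cell (row1, ring) = 0

row1: w_G1=0 w_G3=0 w_R=0
row2: w_G1=-45/16 w_G3=1 w_R=0
total: w_G1=-45/16 w_G3=1 w_R=0
asked value: 0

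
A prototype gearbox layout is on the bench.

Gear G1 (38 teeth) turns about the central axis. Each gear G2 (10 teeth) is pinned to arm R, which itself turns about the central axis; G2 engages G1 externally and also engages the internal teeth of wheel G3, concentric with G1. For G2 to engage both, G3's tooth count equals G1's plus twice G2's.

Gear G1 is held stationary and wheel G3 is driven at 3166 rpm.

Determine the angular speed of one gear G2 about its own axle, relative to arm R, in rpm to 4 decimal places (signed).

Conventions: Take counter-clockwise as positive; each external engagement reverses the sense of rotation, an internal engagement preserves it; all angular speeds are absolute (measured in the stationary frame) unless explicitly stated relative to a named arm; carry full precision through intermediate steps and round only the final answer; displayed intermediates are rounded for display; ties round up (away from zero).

planetary set (38T centre, 10T on arm, 58T internal) — Willis relation
normalise by the input: solve with ω_ring = 1, then scale by 3166 rpm
ring teeth: 38 + 2·10 = 58
38(ω_sun−ω_arm) = −58(ω_ring−ω_arm),  ω_sun = 0, ω_ring = 1
38(0−ω_arm) = −58(1−ω_arm)  ⇒  96·ω_arm = 58  ⇒  ω_arm = 29/48
sun–planet mesh: 38·(0−29/48) = −10·(ω_p−ω_arm)  ⇒  ω_p−ω_arm = 551/240
scale: ω_p−ω_arm = 551/240 × 3166 rpm = +7268.6083 rpm

+7268.6083 rpm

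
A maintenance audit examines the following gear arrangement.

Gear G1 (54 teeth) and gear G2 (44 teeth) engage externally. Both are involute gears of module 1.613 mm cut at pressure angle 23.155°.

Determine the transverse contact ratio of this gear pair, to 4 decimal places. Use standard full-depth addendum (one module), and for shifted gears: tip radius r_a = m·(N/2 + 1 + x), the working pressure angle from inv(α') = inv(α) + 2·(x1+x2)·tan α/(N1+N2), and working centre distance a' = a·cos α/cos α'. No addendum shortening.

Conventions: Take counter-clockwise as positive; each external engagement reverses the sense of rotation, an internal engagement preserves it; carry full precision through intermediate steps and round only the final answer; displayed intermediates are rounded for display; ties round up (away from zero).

single-mesh involute tooth geometry (54T engaging 44T at module 1.613)
base radii: r_b1 = 40.042726, r_b2 = 32.627406
tip radii: r_a1 = 45.164000, r_a2 = 37.099000
no profile shift: α' = α, a' = a
action lengths: √(r_a1²−r_b1²) = 20.889400, √(r_a2²−r_b2²) = 17.657525
base pitch p_b = π·m·cos α = 4.659183
CR = (20.889400 + 17.657525 − 79.037000·sin 23.15500°)/4.659183 = 1.602857
contact ratio ≈ 1.6029

1.6029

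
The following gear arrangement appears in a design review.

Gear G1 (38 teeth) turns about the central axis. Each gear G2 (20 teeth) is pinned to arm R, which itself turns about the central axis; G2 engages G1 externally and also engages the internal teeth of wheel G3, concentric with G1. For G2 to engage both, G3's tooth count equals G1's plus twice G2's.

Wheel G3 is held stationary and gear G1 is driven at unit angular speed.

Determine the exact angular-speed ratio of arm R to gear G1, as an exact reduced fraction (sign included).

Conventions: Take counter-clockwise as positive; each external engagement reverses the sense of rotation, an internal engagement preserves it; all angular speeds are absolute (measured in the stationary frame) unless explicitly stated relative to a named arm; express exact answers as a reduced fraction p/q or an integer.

class = planetary set [G3 = 38+2·20 = 78; Willis about the carrier]
ring teeth: 38 + 2·20 = 78
38(ω_sun−ω_arm) = −78(ω_ring−ω_arm),  ω_ring = 0, ω_sun = 1
38(1−ω_arm) = −78(0−ω_arm)  ⇒  116·ω_arm = 38  ⇒  ω_arm = 19/58
ω_out/ω_in = 19/58

19/58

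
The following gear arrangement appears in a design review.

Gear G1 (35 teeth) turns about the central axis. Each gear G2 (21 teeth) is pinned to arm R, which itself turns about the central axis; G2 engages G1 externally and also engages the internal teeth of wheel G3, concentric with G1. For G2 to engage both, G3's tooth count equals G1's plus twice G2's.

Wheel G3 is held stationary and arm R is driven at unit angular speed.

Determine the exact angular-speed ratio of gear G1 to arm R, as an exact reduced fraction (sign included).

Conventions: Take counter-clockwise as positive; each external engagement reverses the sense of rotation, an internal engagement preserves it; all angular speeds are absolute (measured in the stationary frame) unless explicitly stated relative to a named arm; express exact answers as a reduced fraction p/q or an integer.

16/5

topology: planetary set — G1 35T / G2 21T / G3 77T, arm = carrier (Willis)
ring teeth: 35 + 2·21 = 77
35(ω_sun−ω_arm) = −77(ω_ring−ω_arm),  ω_ring = 0, ω_arm = 1
ω_sun = 1 − (77/35)(0−1) = 16/5
ω_out/ω_in = 16/5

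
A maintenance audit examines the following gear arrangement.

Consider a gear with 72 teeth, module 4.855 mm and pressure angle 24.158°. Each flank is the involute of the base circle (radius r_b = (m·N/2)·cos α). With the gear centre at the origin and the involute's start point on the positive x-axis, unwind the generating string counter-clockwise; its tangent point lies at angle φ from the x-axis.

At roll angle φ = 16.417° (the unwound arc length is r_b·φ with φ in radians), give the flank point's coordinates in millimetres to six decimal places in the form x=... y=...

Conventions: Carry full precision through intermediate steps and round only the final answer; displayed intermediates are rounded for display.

recognized (one wheel, involute flank): single-mesh tooth geometry, m = 4.855, N = 72
pitch radius r_p = m·N/2 = 4.855·72/2 = 174.780000
base radius r_b = r_p·cos α = 174.780000·cos 24.158° = 159.472831
roll angle φ = 16.417° = 0.28653070 rad
x = r_b·(cos φ + φ·sin φ) = 165.885426
y = r_b·(sin φ − φ·cos φ) = 1.240250

x=165.885426 y=1.240250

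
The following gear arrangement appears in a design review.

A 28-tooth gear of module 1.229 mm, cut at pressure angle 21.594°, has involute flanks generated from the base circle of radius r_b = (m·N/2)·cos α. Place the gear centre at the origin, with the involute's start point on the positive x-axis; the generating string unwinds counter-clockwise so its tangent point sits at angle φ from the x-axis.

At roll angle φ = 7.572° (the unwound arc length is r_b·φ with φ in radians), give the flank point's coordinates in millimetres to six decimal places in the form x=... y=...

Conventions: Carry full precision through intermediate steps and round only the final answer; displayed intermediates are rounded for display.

x=16.137496 y=0.012287

class = single-mesh tooth geometry [base-circle involute, m = 1.229, 28T]
pitch radius r_p = m·N/2 = 1.229·28/2 = 17.206000
base radius r_b = r_p·cos α = 17.206000·cos 21.594° = 15.998397
roll angle φ = 7.572° = 0.13215633 rad
x = r_b·(cos φ + φ·sin φ) = 16.137496
y = r_b·(sin φ − φ·cos φ) = 0.012287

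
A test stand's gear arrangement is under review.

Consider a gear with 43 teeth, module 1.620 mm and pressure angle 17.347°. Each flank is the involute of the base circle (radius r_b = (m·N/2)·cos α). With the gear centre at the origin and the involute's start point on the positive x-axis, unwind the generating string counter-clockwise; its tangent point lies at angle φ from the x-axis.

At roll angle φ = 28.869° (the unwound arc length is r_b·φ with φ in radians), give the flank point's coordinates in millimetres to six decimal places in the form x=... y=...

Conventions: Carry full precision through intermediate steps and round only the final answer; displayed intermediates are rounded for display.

x=37.201843 y=1.381902

single-mesh involute tooth geometry (43T wheel at module 1.620)
pitch radius r_p = m·N/2 = 1.620·43/2 = 34.830000
base radius r_b = r_p·cos α = 34.830000·cos 17.347° = 33.245811
roll angle φ = 28.869° = 0.50385910 rad
x = r_b·(cos φ + φ·sin φ) = 37.201843
y = r_b·(sin φ − φ·cos φ) = 1.381902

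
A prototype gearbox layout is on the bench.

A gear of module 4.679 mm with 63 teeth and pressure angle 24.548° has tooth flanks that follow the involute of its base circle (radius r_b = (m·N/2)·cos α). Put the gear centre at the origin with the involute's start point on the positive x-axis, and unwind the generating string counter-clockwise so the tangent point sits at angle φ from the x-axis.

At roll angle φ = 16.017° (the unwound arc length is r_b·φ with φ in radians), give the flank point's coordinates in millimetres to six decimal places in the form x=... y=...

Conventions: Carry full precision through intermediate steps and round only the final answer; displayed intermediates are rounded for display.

x=139.203182 y=0.968673

single-mesh involute tooth geometry (63T wheel at module 4.679)
pitch radius r_p = m·N/2 = 4.679·63/2 = 147.388500
base radius r_b = r_p·cos α = 147.388500·cos 24.548° = 134.066575
roll angle φ = 16.017° = 0.27954939 rad
x = r_b·(cos φ + φ·sin φ) = 139.203182
y = r_b·(sin φ − φ·cos φ) = 0.968673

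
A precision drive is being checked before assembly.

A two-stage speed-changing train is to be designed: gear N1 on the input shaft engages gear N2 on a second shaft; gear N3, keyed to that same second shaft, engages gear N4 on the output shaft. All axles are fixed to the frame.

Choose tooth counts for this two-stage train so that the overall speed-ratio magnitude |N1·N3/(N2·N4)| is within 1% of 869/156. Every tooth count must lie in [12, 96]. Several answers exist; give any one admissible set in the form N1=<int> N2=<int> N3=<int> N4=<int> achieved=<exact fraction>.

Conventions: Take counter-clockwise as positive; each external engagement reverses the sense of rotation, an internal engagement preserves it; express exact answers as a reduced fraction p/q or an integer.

2-stage fixed-axis compound train for ratio 869/156
target = 869/156 in lowest terms: an exact hit needs N1·N3 = k·869 and N2·N4 = k·156 for one integer k, every count in [12, 96]; additionally prefer no 1:1 stage (N1 ≠ N2, N3 ≠ N4)
k = 1: no 1:1-free in-range split of k·869 and k·156 into factor pairs; take k = 2
k = 2: N1·N3 = 1738 = 22·79, N2·N4 = 312 = 12·26
achieved = 22·79/(12·26) = 869/156; |achieved − target| = 0 ≤ 869/15600 ✓

N1=22 N2=12 N3=79 N4=26 achieved=869/156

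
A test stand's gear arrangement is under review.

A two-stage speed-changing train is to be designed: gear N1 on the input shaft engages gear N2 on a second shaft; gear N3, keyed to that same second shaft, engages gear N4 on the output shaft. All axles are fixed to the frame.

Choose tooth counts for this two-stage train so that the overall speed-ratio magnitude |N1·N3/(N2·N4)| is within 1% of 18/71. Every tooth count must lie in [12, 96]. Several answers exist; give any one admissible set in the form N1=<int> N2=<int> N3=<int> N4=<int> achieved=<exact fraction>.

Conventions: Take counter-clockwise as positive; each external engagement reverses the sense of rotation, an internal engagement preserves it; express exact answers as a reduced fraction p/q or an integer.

N1=12 N2=71 N3=18 N4=12 achieved=18/71

design class (target 18/71): fixed-axis compound train
target = 18/71 in lowest terms: an exact hit needs N1·N3 = k·18 and N2·N4 = k·71 for one integer k, every count in [12, 96]; additionally prefer no 1:1 stage (N1 ≠ N2, N3 ≠ N4)
k = 1…11: no 1:1-free in-range split of k·18 and k·71 into factor pairs; take k = 12
k = 12: N1·N3 = 216 = 12·18, N2·N4 = 852 = 71·12
achieved = 12·18/(71·12) = 18/71; |achieved − target| = 0 ≤ 9/3550 ✓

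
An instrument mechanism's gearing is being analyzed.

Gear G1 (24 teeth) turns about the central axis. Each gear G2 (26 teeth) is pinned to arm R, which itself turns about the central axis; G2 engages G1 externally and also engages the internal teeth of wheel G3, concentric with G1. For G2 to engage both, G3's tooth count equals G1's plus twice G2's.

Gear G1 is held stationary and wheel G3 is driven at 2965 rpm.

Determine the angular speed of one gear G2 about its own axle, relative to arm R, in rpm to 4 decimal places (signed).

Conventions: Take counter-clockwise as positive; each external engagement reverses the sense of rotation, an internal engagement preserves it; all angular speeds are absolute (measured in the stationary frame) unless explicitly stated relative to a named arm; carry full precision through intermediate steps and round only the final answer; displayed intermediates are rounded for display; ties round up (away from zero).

+2080.0615 rpm

topology: planetary set — G1 24T / G2 26T / G3 76T, arm = carrier (Willis)
normalise by the input: solve with ω_ring = 1, then scale by 2965 rpm
ring teeth: 24 + 2·26 = 76
24(ω_sun−ω_arm) = −76(ω_ring−ω_arm),  ω_sun = 0, ω_ring = 1
24(0−ω_arm) = −76(1−ω_arm)  ⇒  100·ω_arm = 76  ⇒  ω_arm = 19/25
sun–planet mesh: 24·(0−19/25) = −26·(ω_p−ω_arm)  ⇒  ω_p−ω_arm = 228/325
scale: ω_p−ω_arm = 228/325 × 2965 rpm = +2080.0615 rpm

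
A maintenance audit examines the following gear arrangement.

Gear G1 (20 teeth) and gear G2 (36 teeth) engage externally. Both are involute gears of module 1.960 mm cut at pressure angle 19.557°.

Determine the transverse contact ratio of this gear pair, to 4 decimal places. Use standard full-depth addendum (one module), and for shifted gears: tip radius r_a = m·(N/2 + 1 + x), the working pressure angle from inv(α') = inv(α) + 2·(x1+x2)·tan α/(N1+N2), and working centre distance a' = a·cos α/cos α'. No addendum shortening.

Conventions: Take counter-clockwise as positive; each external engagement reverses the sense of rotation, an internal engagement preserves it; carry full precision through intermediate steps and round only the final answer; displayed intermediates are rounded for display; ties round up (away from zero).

class = single-mesh tooth geometry [involute pair 20T × 36T, m = 1.960]
base radii: r_b1 = 18.469255, r_b2 = 33.244659
tip radii: r_a1 = 21.560000, r_a2 = 37.240000
no profile shift: α' = α, a' = a
action lengths: √(r_a1²−r_b1²) = 11.122959, √(r_a2²−r_b2²) = 16.781246
base pitch p_b = π·m·cos α = 5.802288
CR = (11.122959 + 16.781246 − 54.880000·sin 19.55700°)/5.802288 = 1.643046
contact ratio ≈ 1.6430

1.6430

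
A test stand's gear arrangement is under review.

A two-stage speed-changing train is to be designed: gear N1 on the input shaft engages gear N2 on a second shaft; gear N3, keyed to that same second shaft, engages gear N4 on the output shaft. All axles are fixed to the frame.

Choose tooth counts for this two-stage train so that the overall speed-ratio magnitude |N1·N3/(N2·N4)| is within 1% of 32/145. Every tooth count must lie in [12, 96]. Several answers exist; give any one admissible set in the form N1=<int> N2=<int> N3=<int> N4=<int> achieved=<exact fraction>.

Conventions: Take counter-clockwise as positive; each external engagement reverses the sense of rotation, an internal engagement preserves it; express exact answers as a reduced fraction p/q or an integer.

design class (target 32/145): fixed-axis compound train
target = 32/145 in lowest terms: an exact hit needs N1·N3 = k·32 and N2·N4 = k·145 for one integer k, every count in [12, 96]; additionally prefer no 1:1 stage (N1 ≠ N2, N3 ≠ N4)
k = 1…5: no 1:1-free in-range split of k·32 and k·145 into factor pairs; take k = 6
k = 6: N1·N3 = 192 = 12·16, N2·N4 = 870 = 15·58
achieved = 12·16/(15·58) = 32/145; |achieved − target| = 0 ≤ 8/3625 ✓

N1=12 N2=15 N3=16 N4=58 achieved=32/145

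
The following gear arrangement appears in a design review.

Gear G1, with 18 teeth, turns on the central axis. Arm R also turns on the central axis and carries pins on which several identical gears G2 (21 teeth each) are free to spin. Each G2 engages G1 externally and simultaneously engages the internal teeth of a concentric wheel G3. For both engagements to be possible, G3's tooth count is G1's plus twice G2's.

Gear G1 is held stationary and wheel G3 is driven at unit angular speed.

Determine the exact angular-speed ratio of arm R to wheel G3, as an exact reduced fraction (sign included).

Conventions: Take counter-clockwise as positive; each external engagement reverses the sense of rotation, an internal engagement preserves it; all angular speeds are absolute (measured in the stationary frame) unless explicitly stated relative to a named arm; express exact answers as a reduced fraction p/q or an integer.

topology: planetary set — G1 18T / G2 21T / G3 60T, arm = carrier (Willis)
ring teeth: 18 + 2·21 = 60
18(ω_sun−ω_arm) = −60(ω_ring−ω_arm),  ω_sun = 0, ω_ring = 1
18(0−ω_arm) = −60(1−ω_arm)  ⇒  78·ω_arm = 60  ⇒  ω_arm = 10/13
ω_out/ω_in = 10/13

10/13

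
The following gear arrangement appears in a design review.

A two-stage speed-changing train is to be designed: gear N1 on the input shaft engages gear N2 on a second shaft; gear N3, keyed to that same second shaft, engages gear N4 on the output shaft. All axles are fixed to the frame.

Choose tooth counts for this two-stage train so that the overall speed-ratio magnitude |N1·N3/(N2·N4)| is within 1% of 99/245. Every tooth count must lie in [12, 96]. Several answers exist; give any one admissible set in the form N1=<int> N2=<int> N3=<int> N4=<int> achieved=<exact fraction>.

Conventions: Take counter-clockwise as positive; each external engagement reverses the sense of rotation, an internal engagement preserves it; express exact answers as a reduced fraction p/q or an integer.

N1=12 N2=14 N3=33 N4=70 achieved=99/245

2-stage fixed-axis compound train for ratio 99/245
target = 99/245 in lowest terms: an exact hit needs N1·N3 = k·99 and N2·N4 = k·245 for one integer k, every count in [12, 96]; additionally prefer no 1:1 stage (N1 ≠ N2, N3 ≠ N4)
k = 1…3: no 1:1-free in-range split of k·99 and k·245 into factor pairs; take k = 4
k = 4: N1·N3 = 396 = 12·33, N2·N4 = 980 = 14·70
achieved = 12·33/(14·70) = 99/245; |achieved − target| = 0 ≤ 99/24500 ✓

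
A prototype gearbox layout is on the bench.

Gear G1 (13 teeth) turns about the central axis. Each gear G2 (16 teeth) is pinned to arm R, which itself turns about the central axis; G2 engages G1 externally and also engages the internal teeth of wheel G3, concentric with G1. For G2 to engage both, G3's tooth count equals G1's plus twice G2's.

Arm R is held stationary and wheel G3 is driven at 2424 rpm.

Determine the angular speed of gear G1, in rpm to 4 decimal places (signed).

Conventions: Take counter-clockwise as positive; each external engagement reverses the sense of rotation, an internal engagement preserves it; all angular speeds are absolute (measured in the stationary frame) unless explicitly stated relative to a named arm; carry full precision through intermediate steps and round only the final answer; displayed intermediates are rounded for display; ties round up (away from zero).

-8390.7692 rpm

recognized (axles ride arm R): planetary set, 13/16/45 teeth
normalise by the input: solve with ω_ring = 1, then scale by 2424 rpm
ring teeth: 13 + 2·16 = 45
13(ω_sun−ω_arm) = −45(ω_ring−ω_arm),  ω_arm = 0, ω_ring = 1
ω_sun = 0 − (45/13)(1−0) = -45/13
scale: ω_sun = -45/13 × 2424 rpm = -8390.7692 rpm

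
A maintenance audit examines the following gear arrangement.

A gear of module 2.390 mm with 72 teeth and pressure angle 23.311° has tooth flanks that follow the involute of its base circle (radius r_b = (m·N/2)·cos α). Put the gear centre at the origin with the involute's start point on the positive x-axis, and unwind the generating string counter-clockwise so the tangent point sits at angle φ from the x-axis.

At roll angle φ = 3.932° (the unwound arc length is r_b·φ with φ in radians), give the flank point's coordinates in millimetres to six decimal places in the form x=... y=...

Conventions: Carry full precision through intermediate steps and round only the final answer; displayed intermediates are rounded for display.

single-mesh involute tooth geometry (72T wheel at module 2.390)
pitch radius r_p = m·N/2 = 2.390·72/2 = 86.040000
base radius r_b = r_p·cos α = 86.040000·cos 23.311° = 79.016591
roll angle φ = 3.932° = 0.06862635 rad
x = r_b·(cos φ + φ·sin φ) = 79.202440
y = r_b·(sin φ − φ·cos φ) = 0.008509

x=79.202440 y=0.008509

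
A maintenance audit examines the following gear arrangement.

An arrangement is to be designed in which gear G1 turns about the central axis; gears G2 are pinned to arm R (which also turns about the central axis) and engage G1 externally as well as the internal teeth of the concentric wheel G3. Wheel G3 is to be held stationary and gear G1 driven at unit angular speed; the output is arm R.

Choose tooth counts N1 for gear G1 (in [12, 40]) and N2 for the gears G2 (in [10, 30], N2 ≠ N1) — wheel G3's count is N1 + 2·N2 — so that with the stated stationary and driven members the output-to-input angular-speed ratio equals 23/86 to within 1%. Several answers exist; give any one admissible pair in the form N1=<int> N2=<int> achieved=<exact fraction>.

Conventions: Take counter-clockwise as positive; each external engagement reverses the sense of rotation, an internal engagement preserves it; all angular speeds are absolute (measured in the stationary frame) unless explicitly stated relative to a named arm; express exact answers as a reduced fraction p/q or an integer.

N1=23 N2=20 achieved=23/86

topology: planetary set — design target 23/86, arm = carrier (Willis)
Willis with ω_ring = 0: ω_arm/ω_sun = N1/(N1+N3); set equal to 23/86  ⇒  N3/N1 = 1/(23/86) − 1 = 63/23
N3 = N1 + 2·N2  ⇒  N2/N1 = (N3/N1 − 1)/2 = (63/23 − 1)/2 = 20/23
smallest multiple with N1 ≥ 12 and N2 ≥ 10: k = 1  ⇒  N1 = 1·23 = 23, N2 = 1·20 = 20 (N1 ≤ 40, N2 ≤ 30, N2 ≠ N1 ✓), N3 = 23 + 2·20 = 63
check: N1/(N1+N3) with N1 = 23, N3 = 63 gives 23/86; |achieved − target| = 0 ≤ 23/8600 ✓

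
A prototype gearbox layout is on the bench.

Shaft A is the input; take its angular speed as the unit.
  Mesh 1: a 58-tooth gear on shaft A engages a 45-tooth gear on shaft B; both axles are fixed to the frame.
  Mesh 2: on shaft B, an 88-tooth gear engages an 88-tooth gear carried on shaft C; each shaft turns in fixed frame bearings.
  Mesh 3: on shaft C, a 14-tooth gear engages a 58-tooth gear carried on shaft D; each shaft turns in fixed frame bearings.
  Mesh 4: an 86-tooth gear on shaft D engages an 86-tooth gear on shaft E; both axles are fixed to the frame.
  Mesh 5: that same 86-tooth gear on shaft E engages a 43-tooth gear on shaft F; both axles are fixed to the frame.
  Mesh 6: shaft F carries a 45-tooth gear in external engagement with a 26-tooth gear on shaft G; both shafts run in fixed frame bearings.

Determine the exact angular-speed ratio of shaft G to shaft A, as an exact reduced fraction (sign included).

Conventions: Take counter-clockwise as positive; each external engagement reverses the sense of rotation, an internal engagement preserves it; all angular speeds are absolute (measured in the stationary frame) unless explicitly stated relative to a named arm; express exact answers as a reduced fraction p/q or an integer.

14/13

class = fixed-axis compound train [6 meshes; 6 ratios multiply, 6 sense flips]
mesh 1 [58T→45T]: running ratio 58/45, sense −
mesh 2 [88T→88T]: running ratio 58/45, sense +
mesh 3 [14T→58T]: running ratio 14/45, sense −
mesh 4 [86T→86T]: running ratio 14/45, sense +
mesh 5 [86T→43T]: running ratio 28/45, sense −
mesh 6 [45T→26T]: running ratio 14/13, sense +
ω_out/ω_in = 14/13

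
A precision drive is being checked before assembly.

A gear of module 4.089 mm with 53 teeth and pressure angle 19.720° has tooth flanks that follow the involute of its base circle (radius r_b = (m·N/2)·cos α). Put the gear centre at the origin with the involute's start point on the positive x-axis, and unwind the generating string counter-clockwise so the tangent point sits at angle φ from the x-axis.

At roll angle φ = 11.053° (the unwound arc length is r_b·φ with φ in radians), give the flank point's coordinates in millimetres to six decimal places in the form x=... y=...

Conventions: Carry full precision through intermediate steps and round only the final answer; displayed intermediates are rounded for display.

x=103.883976 y=0.243192

recognized (one wheel, involute flank): single-mesh tooth geometry, m = 4.089, N = 53
pitch radius r_p = m·N/2 = 4.089·53/2 = 108.358500
base radius r_b = r_p·cos α = 108.358500·cos 19.720° = 102.003579
roll angle φ = 11.053° = 0.19291124 rad
x = r_b·(cos φ + φ·sin φ) = 103.883976
y = r_b·(sin φ − φ·cos φ) = 0.243192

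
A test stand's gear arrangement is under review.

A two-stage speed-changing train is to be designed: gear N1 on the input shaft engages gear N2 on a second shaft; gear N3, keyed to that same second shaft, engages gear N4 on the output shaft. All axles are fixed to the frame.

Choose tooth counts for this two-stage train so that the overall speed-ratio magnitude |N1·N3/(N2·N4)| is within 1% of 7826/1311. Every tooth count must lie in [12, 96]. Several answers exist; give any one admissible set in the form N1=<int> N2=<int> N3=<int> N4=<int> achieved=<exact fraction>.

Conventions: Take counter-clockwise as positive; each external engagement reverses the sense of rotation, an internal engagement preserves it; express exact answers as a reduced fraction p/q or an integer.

N1=86 N2=19 N3=91 N4=69 achieved=7826/1311

topology: fixed-axis compound train — 2 stages, target 7826/1311
target = 7826/1311 in lowest terms: an exact hit needs N1·N3 = k·7826 and N2·N4 = k·1311 for one integer k, every count in [12, 96]; additionally prefer no 1:1 stage (N1 ≠ N2, N3 ≠ N4)
k = 1: N1·N3 = 7826 = 86·91, N2·N4 = 1311 = 19·69
achieved = 86·91/(19·69) = 7826/1311; |achieved − target| = 0 ≤ 3913/65550 ✓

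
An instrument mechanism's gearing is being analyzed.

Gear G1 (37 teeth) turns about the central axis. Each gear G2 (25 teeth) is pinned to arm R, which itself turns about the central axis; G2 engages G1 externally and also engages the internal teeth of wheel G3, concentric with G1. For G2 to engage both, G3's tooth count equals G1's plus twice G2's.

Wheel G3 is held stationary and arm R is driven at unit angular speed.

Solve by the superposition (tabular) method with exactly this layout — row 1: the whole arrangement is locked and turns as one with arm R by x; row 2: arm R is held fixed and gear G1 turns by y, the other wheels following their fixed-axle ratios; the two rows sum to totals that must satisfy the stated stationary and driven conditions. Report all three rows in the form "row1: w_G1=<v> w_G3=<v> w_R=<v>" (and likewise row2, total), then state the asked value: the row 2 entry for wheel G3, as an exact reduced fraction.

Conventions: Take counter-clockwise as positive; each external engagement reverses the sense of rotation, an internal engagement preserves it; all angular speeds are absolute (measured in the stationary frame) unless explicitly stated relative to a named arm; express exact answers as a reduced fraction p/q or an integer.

topology: planetary set — G1 37T / G2 25T / G3 87T, arm = carrier (Willis)
row 1: whole set turns with the arm by x
row 2 — arm fixed, fixed-axis ratios: sun y, ring −(37/87)·y, arm 0
boundary: total ω_ring = x − (37/87)·y = 0 and total ω_arm = x = 1  ⇒  y = 87/37, x = 1
row 2 ring = −(37/87)·87/37 = -1
totals (row 1 + row 2): sun 1 + 87/37 = 124/37, ring 1 + (-1) = 0, arm 1 + 0 = 1
asked cell (row2, ring) = -1

row1: w_G1=1 w_G3=1 w_R=1
row2: w_G1=87/37 w_G3=-1 w_R=0
total: w_G1=124/37 w_G3=0 w_R=1
asked value: -1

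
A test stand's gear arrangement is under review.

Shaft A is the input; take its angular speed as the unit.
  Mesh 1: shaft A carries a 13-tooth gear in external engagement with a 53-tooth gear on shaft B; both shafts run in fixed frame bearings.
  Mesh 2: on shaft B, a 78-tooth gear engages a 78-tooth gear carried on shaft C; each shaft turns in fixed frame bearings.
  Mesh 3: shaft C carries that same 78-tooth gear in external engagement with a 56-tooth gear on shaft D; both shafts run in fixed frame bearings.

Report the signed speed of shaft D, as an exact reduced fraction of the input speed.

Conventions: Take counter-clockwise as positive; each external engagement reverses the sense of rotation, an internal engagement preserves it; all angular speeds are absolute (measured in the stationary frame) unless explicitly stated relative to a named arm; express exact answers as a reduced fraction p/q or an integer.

-507/1484

3-mesh fixed-axis compound train (all bearings frame-fixed)
mesh 1 [13T→53T]: |ω|/ω_in = 1×13/53 = 13/53, sense flips to −
mesh 2 [78T→78T]: |ω|/ω_in = (13/53)×78/78 = 13/53, sense flips to +
mesh 3 [78T→56T]: |ω|/ω_in = (13/53)×78/56 = 507/1484, sense flips to −
signed output speed (× input speed) = -507/1484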